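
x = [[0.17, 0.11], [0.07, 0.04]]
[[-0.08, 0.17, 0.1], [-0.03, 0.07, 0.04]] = x@ [[0.02,0.52,0.14], [-0.78,0.77,0.67]]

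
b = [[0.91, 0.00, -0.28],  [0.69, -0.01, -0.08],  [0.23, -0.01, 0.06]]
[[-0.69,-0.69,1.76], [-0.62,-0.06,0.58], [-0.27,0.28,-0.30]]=b@[[-1.0,  0.36,  0.29], [-0.61,  2.02,  5.01], [-0.79,  3.65,  -5.34]]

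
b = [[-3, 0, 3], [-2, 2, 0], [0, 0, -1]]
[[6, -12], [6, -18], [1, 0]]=b @[[-3, 4], [0, -5], [-1, 0]]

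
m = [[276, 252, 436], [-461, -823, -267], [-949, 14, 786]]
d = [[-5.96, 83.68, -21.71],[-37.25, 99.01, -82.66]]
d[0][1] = 83.68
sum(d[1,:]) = -20.89999999999999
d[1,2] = -82.66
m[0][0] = 276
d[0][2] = -21.71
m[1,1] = -823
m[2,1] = 14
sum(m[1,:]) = -1551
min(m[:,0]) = -949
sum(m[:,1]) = -557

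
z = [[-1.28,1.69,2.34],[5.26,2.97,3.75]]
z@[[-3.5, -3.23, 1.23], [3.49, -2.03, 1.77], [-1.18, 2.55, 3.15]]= [[7.62, 6.67, 8.79], [-12.47, -13.46, 23.54]]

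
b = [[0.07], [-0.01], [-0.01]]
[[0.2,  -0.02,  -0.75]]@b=[[0.02]]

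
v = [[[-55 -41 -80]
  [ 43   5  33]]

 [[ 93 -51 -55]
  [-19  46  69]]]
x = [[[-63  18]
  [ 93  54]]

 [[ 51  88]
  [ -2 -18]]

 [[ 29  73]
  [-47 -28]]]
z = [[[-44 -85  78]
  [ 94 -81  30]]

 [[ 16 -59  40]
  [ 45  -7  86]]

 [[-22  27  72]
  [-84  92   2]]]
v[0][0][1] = -41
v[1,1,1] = 46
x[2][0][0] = 29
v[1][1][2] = 69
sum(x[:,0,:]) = 196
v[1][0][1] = -51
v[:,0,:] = [[-55, -41, -80], [93, -51, -55]]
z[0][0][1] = -85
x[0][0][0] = -63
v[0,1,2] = 33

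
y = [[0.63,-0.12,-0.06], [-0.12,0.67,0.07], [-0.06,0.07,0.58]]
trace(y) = 1.88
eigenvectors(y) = [[0.60, -0.77, 0.22],  [-0.71, -0.64, -0.31],  [-0.37, -0.03, 0.93]]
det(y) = 0.23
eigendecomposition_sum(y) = [[0.29, -0.34, -0.18], [-0.34, 0.40, 0.21], [-0.18, 0.21, 0.11]] + [[0.31, 0.26, 0.01],[0.26, 0.21, 0.01],[0.01, 0.01, 0.0]] + [[0.03, -0.04, 0.11],  [-0.04, 0.05, -0.15],  [0.11, -0.15, 0.47]]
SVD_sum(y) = [[0.29, -0.34, -0.18], [-0.34, 0.4, 0.21], [-0.18, 0.21, 0.11]] + [[0.03, -0.04, 0.11], [-0.04, 0.05, -0.15], [0.11, -0.15, 0.47]] + [[0.31, 0.26, 0.01],[0.26, 0.21, 0.01],[0.01, 0.01, 0.00]]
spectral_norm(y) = 0.81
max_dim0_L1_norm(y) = 0.86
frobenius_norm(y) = 1.11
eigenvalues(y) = [0.81, 0.53, 0.54]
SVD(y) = [[-0.6, -0.22, -0.77], [0.71, 0.31, -0.64], [0.37, -0.93, -0.03]] @ diag([0.8088038844592979, 0.5428684604004023, 0.5283276551402998]) @ [[-0.6,0.71,0.37], [-0.22,0.31,-0.93], [-0.77,-0.64,-0.03]]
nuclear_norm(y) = 1.88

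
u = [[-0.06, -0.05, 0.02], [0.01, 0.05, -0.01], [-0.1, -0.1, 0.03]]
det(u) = 0.00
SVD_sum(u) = [[-0.05,-0.06,0.02], [0.03,0.03,-0.01], [-0.1,-0.1,0.03]] + [[-0.01, 0.01, 0.00], [-0.02, 0.02, 0.0], [-0.00, 0.00, 0.00]] + [[0.0, 0.0, 0.00], [-0.00, -0.0, -0.00], [-0.0, -0.0, -0.0]]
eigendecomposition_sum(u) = [[-0.01,-0.03,0.01], [0.01,0.05,-0.01], [-0.02,-0.07,0.01]] + [[-0.06, -0.02, 0.02], [-0.01, -0.0, 0.0], [-0.13, -0.03, 0.04]] + [[0.01,-0.00,-0.01], [0.01,-0.0,-0.00], [0.05,-0.00,-0.02]]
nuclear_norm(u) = 0.20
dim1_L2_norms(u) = [0.08, 0.05, 0.14]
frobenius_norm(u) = 0.17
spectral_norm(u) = 0.17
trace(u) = 0.02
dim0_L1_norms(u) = [0.17, 0.2, 0.06]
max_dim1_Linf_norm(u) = 0.1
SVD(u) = [[-0.47, -0.31, -0.83], [0.26, -0.94, 0.21], [-0.84, -0.12, 0.52]] @ diag([0.171044857636871, 0.028886677714041156, 0.003035873289129443]) @ [[0.67, 0.71, -0.22],[0.72, -0.69, -0.01],[-0.16, -0.15, -0.98]]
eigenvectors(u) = [[-0.37, 0.45, 0.27], [0.56, 0.06, 0.11], [-0.74, 0.89, 0.96]]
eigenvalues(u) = [0.06, -0.03, -0.01]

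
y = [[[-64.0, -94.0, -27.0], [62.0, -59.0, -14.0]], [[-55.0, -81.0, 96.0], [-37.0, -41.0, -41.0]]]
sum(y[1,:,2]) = 55.0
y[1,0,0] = -55.0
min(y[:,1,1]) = -59.0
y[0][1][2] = -14.0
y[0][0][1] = -94.0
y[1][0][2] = 96.0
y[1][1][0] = -37.0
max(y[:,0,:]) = 96.0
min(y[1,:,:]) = -81.0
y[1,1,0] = -37.0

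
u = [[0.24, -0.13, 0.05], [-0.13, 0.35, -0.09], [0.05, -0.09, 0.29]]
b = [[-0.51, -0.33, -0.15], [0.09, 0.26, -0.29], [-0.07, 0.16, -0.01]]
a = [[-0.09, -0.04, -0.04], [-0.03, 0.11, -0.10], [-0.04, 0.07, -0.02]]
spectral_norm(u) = 0.49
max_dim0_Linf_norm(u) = 0.35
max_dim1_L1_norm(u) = 0.57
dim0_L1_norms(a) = [0.16, 0.22, 0.16]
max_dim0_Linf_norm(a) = 0.11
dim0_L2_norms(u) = [0.28, 0.38, 0.31]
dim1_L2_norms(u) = [0.28, 0.38, 0.31]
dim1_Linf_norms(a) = [0.09, 0.11, 0.07]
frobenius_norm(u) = 0.56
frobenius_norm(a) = 0.20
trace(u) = 0.88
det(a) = -0.00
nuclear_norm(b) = 1.16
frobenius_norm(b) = 0.76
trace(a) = 0.00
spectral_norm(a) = 0.17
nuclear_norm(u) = 0.88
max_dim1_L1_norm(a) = 0.24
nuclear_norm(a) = 0.31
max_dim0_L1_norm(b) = 0.75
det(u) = 0.02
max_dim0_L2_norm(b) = 0.52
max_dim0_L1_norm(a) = 0.22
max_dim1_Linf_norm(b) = 0.51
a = b @ u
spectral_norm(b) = 0.65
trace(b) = -0.26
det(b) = -0.03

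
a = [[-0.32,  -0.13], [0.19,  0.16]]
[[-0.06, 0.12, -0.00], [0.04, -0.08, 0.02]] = a @ [[0.18, -0.34, -0.09], [0.02, -0.07, 0.25]]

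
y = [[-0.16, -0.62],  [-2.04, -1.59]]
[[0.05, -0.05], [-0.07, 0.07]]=y@[[0.13,-0.12], [-0.12,0.11]]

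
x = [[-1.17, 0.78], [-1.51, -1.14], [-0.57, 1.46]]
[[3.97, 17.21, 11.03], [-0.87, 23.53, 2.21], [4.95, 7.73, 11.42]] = x @ [[-1.53, -15.12, -5.69], [2.79, -0.61, 5.6]]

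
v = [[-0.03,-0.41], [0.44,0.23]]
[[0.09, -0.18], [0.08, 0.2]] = v @ [[0.32, 0.23], [-0.25, 0.41]]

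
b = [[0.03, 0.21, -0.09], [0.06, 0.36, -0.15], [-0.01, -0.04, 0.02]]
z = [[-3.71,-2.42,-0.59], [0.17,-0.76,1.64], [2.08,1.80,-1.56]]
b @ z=[[-0.26,-0.39,0.47], [-0.47,-0.69,0.79], [0.07,0.09,-0.09]]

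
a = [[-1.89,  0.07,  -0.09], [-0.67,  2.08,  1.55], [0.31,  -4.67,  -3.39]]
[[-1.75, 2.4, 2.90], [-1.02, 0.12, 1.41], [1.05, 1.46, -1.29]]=a @ [[0.98, -1.36, -1.55], [0.45, -1.15, -0.03], [-0.84, 1.03, 0.28]]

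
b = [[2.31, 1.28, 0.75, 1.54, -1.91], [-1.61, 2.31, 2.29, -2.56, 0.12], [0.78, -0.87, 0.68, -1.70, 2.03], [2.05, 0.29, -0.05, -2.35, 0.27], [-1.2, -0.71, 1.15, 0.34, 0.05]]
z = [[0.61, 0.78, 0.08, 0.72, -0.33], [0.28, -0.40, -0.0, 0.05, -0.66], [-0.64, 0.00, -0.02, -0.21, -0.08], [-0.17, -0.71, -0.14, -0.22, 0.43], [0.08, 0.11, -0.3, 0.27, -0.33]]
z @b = [[2.09, 2.96, 1.88, -3.0, -0.73], [2.19, -0.08, -1.47, 1.11, -0.6], [-1.83, -0.81, -0.58, -0.49, 1.12], [-0.33, -2.10, -1.34, 2.46, -0.08], [0.72, 0.93, -0.29, -0.40, -0.69]]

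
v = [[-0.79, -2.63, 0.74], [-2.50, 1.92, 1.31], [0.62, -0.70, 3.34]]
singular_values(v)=[3.79, 3.55, 2.19]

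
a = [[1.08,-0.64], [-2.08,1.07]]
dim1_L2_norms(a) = [1.26, 2.34]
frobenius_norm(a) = 2.65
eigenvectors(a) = [[0.49, 0.48], [-0.87, 0.88]]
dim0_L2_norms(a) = [2.34, 1.25]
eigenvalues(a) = [2.23, -0.08]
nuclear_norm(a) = 2.72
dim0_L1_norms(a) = [3.16, 1.71]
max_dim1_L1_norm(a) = 3.15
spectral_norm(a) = 2.65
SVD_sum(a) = [[1.11, -0.59], [-2.07, 1.10]] + [[-0.03,-0.05], [-0.01,-0.03]]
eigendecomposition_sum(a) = [[1.12, -0.62], [-2.01, 1.11]] + [[-0.04, -0.02],  [-0.07, -0.04]]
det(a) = -0.18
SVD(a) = [[-0.47, 0.88], [0.88, 0.47]] @ diag([2.653850371507207, 0.06616801078361886]) @ [[-0.88, 0.47], [-0.47, -0.88]]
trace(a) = 2.15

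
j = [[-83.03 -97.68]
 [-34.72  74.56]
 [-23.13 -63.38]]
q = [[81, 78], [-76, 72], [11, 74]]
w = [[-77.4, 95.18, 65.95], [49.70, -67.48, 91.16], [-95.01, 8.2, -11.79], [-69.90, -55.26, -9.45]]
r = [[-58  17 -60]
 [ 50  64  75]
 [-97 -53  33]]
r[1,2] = 75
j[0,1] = -97.68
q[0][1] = 78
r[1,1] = 64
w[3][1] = -55.26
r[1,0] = 50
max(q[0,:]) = 81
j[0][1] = -97.68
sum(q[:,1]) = 224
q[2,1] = 74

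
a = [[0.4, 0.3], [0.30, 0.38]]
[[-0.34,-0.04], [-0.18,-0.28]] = a @ [[-1.22,1.07], [0.48,-1.57]]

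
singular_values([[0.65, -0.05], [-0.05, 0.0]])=[0.65, 0.0]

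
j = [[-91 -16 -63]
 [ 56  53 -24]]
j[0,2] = -63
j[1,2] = -24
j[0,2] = -63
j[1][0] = 56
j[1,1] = 53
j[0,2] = -63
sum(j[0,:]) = -170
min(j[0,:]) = -91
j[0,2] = -63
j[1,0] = 56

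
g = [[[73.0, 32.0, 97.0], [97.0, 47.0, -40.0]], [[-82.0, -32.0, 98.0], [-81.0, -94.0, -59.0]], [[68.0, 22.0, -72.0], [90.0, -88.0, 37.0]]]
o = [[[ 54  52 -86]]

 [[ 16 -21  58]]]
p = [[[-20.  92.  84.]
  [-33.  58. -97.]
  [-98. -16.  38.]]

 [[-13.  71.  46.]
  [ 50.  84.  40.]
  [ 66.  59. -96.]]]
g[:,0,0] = [73.0, -82.0, 68.0]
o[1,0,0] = 16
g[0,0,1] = 32.0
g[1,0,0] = -82.0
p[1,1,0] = 50.0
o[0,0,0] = 54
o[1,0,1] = -21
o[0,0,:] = [54, 52, -86]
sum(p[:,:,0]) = -48.0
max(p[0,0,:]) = 92.0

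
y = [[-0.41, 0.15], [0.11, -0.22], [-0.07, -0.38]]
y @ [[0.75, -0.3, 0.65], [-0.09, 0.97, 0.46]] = [[-0.32, 0.27, -0.2],[0.1, -0.25, -0.03],[-0.02, -0.35, -0.22]]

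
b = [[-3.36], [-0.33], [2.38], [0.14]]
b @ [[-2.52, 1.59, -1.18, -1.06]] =[[8.47, -5.34, 3.96, 3.56], [0.83, -0.52, 0.39, 0.35], [-6.0, 3.78, -2.81, -2.52], [-0.35, 0.22, -0.17, -0.15]]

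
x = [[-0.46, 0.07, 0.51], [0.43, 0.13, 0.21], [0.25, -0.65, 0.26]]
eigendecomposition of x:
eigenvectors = [[0.85+0.00j, -0.32+0.24j, (-0.32-0.24j)], [-0.32+0.00j, -0.04+0.59j, (-0.04-0.59j)], [(-0.42+0j), -0.70+0.00j, (-0.7-0j)]]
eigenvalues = [(-0.74+0j), (0.33+0.46j), (0.33-0.46j)]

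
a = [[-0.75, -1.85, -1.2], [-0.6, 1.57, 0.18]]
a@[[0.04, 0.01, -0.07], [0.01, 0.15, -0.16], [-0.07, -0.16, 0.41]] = [[0.04,-0.09,-0.14], [-0.02,0.20,-0.14]]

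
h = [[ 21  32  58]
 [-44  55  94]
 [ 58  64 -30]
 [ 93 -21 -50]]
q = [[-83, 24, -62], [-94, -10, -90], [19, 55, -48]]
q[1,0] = -94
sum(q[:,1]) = 69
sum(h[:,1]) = 130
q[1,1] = -10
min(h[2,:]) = -30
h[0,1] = 32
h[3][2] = -50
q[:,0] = [-83, -94, 19]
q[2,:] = [19, 55, -48]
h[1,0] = -44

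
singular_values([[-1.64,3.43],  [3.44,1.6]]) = [3.82, 3.78]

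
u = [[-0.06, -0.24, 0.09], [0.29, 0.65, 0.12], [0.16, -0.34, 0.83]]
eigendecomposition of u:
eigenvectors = [[(0.89+0j), 0.03+0.13j, 0.03-0.13j], [-0.34+0.00j, 0.31-0.44j, (0.31+0.44j)], [(-0.31+0j), (0.83+0j), 0.83-0.00j]]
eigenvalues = [0j, (0.71+0.21j), (0.71-0.21j)]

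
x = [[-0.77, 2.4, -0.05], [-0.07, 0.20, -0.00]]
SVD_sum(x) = [[-0.77, 2.4, -0.05], [-0.06, 0.2, -0.00]] + [[0.00, 0.0, -0.00], [-0.01, -0.00, 0.00]]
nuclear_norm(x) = 2.54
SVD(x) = [[-1.00, -0.08], [-0.08, 1.00]] @ diag([2.5298719014670814, 0.006939896781294742]) @ [[0.31, -0.95, 0.02], [-0.76, -0.23, 0.6]]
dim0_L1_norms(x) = [0.84, 2.6, 0.05]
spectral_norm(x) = 2.53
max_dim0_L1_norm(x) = 2.6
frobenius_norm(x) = 2.53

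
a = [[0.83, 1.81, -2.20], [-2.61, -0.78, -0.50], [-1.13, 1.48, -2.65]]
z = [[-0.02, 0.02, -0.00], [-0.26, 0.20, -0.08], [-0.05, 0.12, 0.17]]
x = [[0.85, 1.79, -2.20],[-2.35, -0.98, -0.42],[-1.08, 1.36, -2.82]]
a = z + x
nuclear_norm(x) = 7.25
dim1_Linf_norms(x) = [2.2, 2.35, 2.82]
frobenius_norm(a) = 5.19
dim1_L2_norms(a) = [2.97, 2.77, 3.24]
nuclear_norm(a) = 7.36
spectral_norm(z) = 0.35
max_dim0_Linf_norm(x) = 2.82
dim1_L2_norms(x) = [2.96, 2.58, 3.31]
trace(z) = 0.35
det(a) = 1.27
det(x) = 1.14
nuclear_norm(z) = 0.55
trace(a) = -2.60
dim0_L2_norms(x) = [2.72, 2.45, 3.6]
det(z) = 0.00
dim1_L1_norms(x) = [4.84, 3.75, 5.26]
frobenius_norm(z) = 0.40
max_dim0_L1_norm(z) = 0.34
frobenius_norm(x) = 5.14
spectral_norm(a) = 4.16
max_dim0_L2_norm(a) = 3.48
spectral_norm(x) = 4.20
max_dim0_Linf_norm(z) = 0.26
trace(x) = -2.95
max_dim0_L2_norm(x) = 3.6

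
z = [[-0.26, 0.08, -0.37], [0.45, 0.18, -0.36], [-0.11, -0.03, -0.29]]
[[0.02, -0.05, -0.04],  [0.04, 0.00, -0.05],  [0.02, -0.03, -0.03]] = z @ [[0.03, 0.09, -0.01], [-0.04, -0.06, -0.06], [-0.09, 0.07, 0.11]]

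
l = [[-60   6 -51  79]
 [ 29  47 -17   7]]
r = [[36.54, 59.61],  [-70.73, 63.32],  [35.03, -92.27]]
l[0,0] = -60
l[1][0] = 29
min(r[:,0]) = -70.73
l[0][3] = 79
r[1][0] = -70.73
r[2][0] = 35.03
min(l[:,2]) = -51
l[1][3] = 7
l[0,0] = -60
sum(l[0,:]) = -26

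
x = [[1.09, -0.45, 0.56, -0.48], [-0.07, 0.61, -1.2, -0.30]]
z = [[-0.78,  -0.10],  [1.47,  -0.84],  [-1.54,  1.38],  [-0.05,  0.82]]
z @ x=[[-0.84, 0.29, -0.32, 0.40], [1.66, -1.17, 1.83, -0.45], [-1.78, 1.53, -2.52, 0.33], [-0.11, 0.52, -1.01, -0.22]]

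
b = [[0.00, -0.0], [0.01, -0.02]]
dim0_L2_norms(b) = [0.01, 0.02]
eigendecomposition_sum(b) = [[-0.00, -0.0],[0.01, -0.02]] + [[0.0, 0.0], [0.00, 0.00]]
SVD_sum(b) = [[0.00, 0.00], [0.01, -0.02]] + [[-0.00, -0.00], [0.0, 0.00]]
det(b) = 0.00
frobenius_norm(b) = 0.02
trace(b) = -0.02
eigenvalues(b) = [-0.02, 0.0]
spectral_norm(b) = 0.02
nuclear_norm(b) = 0.02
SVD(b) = [[0.00, -1.0], [-1.00, 0.0]] @ diag([0.022360679774997897, 0.0]) @ [[-0.45,0.89], [0.89,0.45]]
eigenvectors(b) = [[0.00, 0.89], [1.00, 0.45]]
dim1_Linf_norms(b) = [0.0, 0.02]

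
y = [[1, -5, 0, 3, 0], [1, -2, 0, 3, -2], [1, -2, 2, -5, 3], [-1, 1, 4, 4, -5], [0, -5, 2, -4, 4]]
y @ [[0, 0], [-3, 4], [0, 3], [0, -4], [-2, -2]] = [[15, -32], [10, -16], [0, 12], [7, 10], [7, -6]]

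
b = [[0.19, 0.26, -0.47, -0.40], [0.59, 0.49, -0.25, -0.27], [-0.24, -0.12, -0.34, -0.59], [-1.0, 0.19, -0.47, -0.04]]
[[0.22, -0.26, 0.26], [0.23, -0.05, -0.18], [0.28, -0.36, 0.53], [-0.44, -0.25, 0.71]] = b @ [[0.4, 0.05, -0.43],[-0.32, 0.24, -0.35],[0.01, 0.5, -0.71],[-0.57, 0.25, -0.24]]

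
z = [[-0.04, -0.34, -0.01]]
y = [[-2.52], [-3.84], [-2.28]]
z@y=[[1.43]]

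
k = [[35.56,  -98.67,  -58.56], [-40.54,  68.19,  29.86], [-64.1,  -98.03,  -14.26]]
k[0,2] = -58.56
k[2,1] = -98.03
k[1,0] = -40.54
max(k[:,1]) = 68.19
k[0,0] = 35.56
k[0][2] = -58.56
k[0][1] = -98.67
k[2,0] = -64.1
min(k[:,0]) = -64.1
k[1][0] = -40.54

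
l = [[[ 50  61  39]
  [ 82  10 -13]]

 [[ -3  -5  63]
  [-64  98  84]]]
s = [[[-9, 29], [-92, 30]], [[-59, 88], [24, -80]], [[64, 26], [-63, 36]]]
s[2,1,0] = -63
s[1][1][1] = -80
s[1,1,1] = -80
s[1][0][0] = -59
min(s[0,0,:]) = -9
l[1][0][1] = -5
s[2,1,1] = 36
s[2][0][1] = 26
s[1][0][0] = -59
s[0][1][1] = 30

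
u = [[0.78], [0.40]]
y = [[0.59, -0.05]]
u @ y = [[0.46, -0.04], [0.24, -0.02]]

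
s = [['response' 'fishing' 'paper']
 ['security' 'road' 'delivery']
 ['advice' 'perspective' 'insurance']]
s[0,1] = 'fishing'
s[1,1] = 'road'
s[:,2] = ['paper', 'delivery', 'insurance']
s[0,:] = ['response', 'fishing', 'paper']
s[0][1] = 'fishing'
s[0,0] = 'response'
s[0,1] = 'fishing'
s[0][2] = 'paper'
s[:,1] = ['fishing', 'road', 'perspective']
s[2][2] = 'insurance'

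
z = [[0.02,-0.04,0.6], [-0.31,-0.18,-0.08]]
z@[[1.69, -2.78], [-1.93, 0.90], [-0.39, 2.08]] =[[-0.12, 1.16], [-0.15, 0.53]]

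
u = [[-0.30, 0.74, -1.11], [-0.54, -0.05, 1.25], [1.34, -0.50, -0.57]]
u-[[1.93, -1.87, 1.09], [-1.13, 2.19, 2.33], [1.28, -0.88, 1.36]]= [[-2.23, 2.61, -2.20], [0.59, -2.24, -1.08], [0.06, 0.38, -1.93]]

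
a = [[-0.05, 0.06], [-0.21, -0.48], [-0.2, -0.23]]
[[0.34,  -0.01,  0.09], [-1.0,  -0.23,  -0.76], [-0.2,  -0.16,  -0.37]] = a @ [[-2.79, 0.47, 0.02], [3.31, 0.27, 1.58]]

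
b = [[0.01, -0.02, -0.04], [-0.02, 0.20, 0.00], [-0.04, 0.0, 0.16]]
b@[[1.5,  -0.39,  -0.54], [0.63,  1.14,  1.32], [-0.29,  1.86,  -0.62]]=[[0.01, -0.1, -0.01],[0.1, 0.24, 0.27],[-0.11, 0.31, -0.08]]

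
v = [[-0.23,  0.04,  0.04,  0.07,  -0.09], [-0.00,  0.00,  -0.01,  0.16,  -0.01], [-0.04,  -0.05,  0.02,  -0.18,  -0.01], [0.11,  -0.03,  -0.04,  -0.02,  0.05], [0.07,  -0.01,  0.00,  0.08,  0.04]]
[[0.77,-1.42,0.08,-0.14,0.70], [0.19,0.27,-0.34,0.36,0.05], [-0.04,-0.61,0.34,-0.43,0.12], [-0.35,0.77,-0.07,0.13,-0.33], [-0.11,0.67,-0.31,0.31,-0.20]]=v @ [[-3.06, 4.58, -0.23, -0.01, -2.70], [-0.98, 0.07, 1.59, -0.75, -0.88], [0.48, -1.49, -1.72, -0.38, 0.24], [1.22, 1.91, -2.35, 2.39, 0.24], [-0.03, 4.94, -2.17, 2.89, -0.96]]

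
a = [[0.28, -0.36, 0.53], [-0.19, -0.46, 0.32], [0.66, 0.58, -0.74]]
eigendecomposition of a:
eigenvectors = [[0.37, 0.90, -0.13], [0.40, -0.03, 0.77], [-0.84, 0.44, 0.63]]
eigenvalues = [-1.31, 0.55, -0.17]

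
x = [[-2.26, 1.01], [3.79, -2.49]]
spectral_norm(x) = 5.15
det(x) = 1.80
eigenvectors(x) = [[0.48, -0.44], [0.88, 0.90]]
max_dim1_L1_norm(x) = 6.28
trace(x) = -4.75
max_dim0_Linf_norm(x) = 3.79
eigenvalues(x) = [-0.42, -4.33]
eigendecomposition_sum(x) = [[-0.22, -0.11], [-0.40, -0.20]] + [[-2.04, 1.12], [4.19, -2.29]]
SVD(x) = [[-0.48, 0.88], [0.88, 0.48]] @ diag([5.154612091582024, 0.34910483427817135]) @ [[0.86, -0.52], [-0.52, -0.86]]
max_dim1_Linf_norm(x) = 3.79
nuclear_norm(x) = 5.50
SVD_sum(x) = [[-2.1, 1.27], [3.88, -2.35]] + [[-0.16, -0.26],  [-0.09, -0.14]]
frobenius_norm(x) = 5.17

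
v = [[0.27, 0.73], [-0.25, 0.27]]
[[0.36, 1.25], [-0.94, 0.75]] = v@ [[3.06, -0.82],[-0.64, 2.01]]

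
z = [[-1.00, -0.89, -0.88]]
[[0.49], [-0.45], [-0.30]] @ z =[[-0.49, -0.44, -0.43], [0.45, 0.40, 0.4], [0.3, 0.27, 0.26]]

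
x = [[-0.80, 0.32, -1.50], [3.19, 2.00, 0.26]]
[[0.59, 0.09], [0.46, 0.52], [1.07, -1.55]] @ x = [[-0.18, 0.37, -0.86], [1.29, 1.19, -0.55], [-5.80, -2.76, -2.01]]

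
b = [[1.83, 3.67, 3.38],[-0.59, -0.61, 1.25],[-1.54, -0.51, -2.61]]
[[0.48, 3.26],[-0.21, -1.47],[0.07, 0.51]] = b @ [[0.01, 0.08],[0.19, 1.31],[-0.07, -0.50]]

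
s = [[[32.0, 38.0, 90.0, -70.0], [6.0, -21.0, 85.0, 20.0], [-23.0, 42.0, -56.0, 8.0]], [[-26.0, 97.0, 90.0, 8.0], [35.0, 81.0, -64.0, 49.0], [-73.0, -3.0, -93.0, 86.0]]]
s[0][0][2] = 90.0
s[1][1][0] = 35.0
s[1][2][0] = -73.0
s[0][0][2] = 90.0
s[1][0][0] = -26.0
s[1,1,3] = 49.0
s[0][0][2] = 90.0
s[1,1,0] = 35.0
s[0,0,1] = 38.0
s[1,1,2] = -64.0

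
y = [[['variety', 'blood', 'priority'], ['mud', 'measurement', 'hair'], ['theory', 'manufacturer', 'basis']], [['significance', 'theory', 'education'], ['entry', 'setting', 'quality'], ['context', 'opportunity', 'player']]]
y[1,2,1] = 'opportunity'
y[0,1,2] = 'hair'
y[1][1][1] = 'setting'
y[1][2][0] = 'context'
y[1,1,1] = 'setting'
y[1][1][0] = 'entry'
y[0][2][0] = 'theory'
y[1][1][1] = 'setting'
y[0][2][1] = 'manufacturer'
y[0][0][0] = 'variety'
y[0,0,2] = 'priority'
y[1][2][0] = 'context'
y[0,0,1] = 'blood'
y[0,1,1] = 'measurement'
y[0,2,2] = 'basis'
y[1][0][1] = 'theory'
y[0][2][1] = 'manufacturer'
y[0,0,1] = 'blood'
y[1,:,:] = [['significance', 'theory', 'education'], ['entry', 'setting', 'quality'], ['context', 'opportunity', 'player']]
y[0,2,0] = 'theory'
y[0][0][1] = 'blood'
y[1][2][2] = 'player'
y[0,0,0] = 'variety'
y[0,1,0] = 'mud'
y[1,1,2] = 'quality'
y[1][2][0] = 'context'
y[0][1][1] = 'measurement'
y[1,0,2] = 'education'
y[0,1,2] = 'hair'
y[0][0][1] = 'blood'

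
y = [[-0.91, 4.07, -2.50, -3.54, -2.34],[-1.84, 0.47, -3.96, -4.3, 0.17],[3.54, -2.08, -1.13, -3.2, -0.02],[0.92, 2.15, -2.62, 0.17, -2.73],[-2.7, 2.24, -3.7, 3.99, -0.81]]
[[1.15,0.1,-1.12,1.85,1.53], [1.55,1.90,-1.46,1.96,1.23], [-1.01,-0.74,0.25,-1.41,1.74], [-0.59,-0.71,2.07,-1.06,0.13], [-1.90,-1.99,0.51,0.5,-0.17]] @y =[[-7.62,14.46,-12.51,5.5,-8.94], [-11.59,17.21,-19.44,-3.74,-9.62], [-2.83,-4.11,2.43,12.66,4.67], [7.84,-9.03,4.24,-1.14,4.01], [8.12,-9.03,11.37,13.06,2.87]]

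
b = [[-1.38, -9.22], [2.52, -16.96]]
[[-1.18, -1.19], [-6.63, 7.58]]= b @ [[-0.88, 1.93], [0.26, -0.16]]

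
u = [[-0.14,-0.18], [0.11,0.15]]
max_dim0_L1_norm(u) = 0.33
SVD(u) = [[-0.77, 0.63], [0.63, 0.77]] @ diag([0.2942505201872321, 0.004078157616293885]) @ [[0.60, 0.8],[-0.80, 0.6]]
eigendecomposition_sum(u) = [[-0.08, -0.08], [0.05, 0.05]] + [[-0.06, -0.10], [0.06, 0.1]]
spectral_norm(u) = 0.29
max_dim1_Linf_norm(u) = 0.18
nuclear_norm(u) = 0.30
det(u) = -0.00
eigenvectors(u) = [[-0.85, 0.71], [0.52, -0.71]]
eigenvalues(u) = [-0.03, 0.04]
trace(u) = 0.01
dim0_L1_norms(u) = [0.25, 0.33]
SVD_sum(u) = [[-0.14,-0.18], [0.11,0.15]] + [[-0.00, 0.0], [-0.0, 0.0]]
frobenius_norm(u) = 0.29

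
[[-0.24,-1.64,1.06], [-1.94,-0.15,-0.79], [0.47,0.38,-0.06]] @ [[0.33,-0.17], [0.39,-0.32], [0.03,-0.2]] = [[-0.69, 0.35],[-0.72, 0.54],[0.3, -0.19]]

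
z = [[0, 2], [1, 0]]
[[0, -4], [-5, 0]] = z @ [[-5, 0], [0, -2]]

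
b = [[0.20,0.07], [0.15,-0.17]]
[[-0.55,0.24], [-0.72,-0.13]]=b @ [[-3.22,  0.72], [1.39,  1.39]]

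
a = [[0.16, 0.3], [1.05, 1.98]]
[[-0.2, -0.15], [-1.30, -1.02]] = a @ [[-1.39, 0.14], [0.08, -0.59]]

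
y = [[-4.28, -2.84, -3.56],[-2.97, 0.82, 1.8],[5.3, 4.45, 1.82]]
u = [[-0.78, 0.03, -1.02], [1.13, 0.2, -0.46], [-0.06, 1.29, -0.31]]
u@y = [[-2.16, -2.30, 0.97], [-7.87, -5.09, -4.50], [-5.22, -0.15, 1.97]]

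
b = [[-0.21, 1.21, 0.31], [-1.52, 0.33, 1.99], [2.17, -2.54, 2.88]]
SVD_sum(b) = [[-0.27, 0.35, -0.40], [0.21, -0.27, 0.31], [1.98, -2.59, 2.96]] + [[-0.47, 0.23, 0.52], [-1.58, 0.78, 1.74], [0.1, -0.05, -0.11]] + [[0.53, 0.63, 0.2], [-0.15, -0.18, -0.06], [0.09, 0.10, 0.03]]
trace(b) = 3.00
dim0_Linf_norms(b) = [2.17, 2.54, 2.88]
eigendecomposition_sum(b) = [[-0.64+0.69j,  (0.84+0.07j),  (-0.27-0.38j)], [-1.53-0.48j,  (0.5+1.35j),  0.39-0.69j], [-0.03-1.13j,  -0.78+0.65j,  (0.55+0.1j)]] + [[(-0.64-0.69j), (0.84-0.07j), (-0.27+0.38j)], [(-1.53+0.48j), (0.5-1.35j), 0.39+0.69j], [-0.03+1.13j, (-0.78-0.65j), 0.55-0.10j]] + [[(1.07-0j), -0.47+0.00j, 0.85-0.00j], [(1.53-0j), (-0.67+0j), 1.22-0.00j], [2.24-0.00j, -0.98+0.00j, 1.78-0.00j]]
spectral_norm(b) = 4.47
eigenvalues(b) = [(0.41+2.13j), (0.41-2.13j), (2.18+0j)]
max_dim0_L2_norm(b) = 3.51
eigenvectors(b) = [[0.19-0.39j,0.19+0.39j,0.37+0.00j], [0.74+0.00j,0.74-0.00j,(0.53+0j)], [0.17+0.49j,(0.17-0.49j),0.77+0.00j]]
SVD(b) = [[-0.13, -0.28, 0.95], [0.1, -0.96, -0.27], [0.99, 0.06, 0.16]] @ diag([4.469779112344263, 2.5833901858602757, 0.8864365935879177]) @ [[0.45, -0.59, 0.67], [0.64, -0.31, -0.7], [0.63, 0.74, 0.23]]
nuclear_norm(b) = 7.94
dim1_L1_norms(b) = [1.73, 3.84, 7.59]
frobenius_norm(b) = 5.24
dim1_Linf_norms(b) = [1.21, 1.99, 2.88]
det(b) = 10.24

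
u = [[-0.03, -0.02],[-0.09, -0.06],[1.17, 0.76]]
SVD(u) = [[-0.03, -0.32],[-0.08, -0.95],[1.0, -0.08]] @ diag([1.3998207609529545, 0.0013554353878916427]) @ [[0.84,  0.54],[-0.54,  0.84]]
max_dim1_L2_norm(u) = 1.4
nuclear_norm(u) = 1.40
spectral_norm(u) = 1.40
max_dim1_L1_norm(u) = 1.93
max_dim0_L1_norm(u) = 1.29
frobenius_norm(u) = 1.40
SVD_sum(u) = [[-0.03,-0.02], [-0.09,-0.06], [1.17,0.76]] + [[0.00, -0.0], [0.0, -0.0], [0.00, -0.0]]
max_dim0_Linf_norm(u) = 1.17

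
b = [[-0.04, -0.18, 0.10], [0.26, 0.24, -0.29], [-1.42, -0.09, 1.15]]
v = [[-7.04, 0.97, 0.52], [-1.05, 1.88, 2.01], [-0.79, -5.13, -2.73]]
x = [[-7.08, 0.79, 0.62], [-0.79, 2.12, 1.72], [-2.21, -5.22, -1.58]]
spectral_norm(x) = 7.51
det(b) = 0.00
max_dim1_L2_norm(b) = 1.83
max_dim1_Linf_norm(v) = 7.04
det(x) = -38.38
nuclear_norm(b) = 2.17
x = v + b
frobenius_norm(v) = 9.69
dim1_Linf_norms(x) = [7.08, 2.12, 5.22]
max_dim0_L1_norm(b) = 1.72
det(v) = -37.21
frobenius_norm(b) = 1.90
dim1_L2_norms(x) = [7.15, 2.84, 5.88]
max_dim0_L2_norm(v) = 7.16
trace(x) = -6.54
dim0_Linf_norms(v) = [7.04, 5.13, 2.73]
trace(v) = -7.89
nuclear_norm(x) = 14.41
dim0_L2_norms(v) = [7.16, 5.55, 3.43]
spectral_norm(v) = 7.36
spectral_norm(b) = 1.88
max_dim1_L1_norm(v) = 8.65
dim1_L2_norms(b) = [0.21, 0.46, 1.83]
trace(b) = 1.35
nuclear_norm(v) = 14.42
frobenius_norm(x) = 9.69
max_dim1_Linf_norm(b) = 1.42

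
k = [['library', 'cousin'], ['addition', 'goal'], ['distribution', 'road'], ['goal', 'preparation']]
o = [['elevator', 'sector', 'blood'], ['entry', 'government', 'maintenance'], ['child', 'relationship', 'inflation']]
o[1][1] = 'government'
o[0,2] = 'blood'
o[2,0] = 'child'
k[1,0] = 'addition'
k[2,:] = ['distribution', 'road']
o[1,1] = 'government'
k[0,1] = 'cousin'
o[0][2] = 'blood'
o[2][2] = 'inflation'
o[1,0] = 'entry'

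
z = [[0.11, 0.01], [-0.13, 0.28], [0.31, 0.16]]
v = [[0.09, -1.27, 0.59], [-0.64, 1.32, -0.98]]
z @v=[[0.00, -0.13, 0.06], [-0.19, 0.53, -0.35], [-0.07, -0.18, 0.03]]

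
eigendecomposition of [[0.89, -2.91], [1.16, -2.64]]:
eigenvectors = [[0.85+0.00j, 0.85-0.00j], [0.51-0.15j, 0.51+0.15j]]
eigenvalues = [(-0.88+0.51j), (-0.88-0.51j)]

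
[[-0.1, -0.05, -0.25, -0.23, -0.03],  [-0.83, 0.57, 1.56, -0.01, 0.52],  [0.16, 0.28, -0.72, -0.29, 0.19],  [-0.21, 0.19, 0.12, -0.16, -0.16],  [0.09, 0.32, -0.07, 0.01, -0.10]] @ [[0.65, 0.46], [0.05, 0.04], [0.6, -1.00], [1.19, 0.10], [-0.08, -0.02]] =[[-0.49, 0.18], [0.37, -1.93], [-0.67, 0.77], [-0.23, -0.22], [0.05, 0.13]]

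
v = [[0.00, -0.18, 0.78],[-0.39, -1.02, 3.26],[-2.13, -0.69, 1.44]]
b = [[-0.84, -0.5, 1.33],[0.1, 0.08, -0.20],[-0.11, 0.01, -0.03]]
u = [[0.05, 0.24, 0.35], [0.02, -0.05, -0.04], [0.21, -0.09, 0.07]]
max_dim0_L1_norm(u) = 0.46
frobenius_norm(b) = 1.67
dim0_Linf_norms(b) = [0.84, 0.5, 1.33]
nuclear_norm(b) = 1.79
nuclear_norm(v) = 5.83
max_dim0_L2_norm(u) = 0.36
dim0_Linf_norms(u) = [0.21, 0.24, 0.35]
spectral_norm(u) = 0.43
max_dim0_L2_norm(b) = 1.35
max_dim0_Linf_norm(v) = 3.26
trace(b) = -0.79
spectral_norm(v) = 4.08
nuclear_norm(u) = 0.67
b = u @ v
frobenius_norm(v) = 4.42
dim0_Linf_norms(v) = [2.13, 1.02, 3.26]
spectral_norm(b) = 1.67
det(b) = 0.00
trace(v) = 0.42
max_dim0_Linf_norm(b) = 1.33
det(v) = -0.34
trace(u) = 0.07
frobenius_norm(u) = 0.49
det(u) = 0.00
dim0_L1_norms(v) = [2.52, 1.89, 5.48]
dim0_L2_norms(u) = [0.22, 0.26, 0.36]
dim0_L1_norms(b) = [1.05, 0.59, 1.56]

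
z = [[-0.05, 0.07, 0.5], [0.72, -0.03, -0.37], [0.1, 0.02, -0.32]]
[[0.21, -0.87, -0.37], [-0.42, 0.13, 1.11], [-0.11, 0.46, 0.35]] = z @ [[-0.40, -0.72, 1.21], [0.78, -0.81, 0.46], [0.28, -1.7, -0.69]]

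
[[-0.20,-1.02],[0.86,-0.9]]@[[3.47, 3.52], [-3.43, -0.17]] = [[2.8, -0.53], [6.07, 3.18]]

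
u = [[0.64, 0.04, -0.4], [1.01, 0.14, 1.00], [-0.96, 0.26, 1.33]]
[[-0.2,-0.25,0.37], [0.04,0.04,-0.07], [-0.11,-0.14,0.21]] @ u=[[-0.74, 0.05, 0.32], [0.13, -0.01, -0.07], [-0.41, 0.03, 0.18]]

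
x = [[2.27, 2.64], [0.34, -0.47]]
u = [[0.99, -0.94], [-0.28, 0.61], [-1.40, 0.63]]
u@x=[[1.93, 3.06], [-0.43, -1.03], [-2.96, -3.99]]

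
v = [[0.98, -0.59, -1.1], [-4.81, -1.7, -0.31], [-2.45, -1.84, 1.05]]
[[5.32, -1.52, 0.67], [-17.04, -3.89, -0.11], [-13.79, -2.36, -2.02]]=v @ [[3.15, 0.25, -0.14], [1.64, 1.43, 0.66], [-2.91, 0.84, -1.09]]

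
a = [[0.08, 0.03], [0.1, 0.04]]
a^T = [[0.08,0.10],[0.03,0.04]]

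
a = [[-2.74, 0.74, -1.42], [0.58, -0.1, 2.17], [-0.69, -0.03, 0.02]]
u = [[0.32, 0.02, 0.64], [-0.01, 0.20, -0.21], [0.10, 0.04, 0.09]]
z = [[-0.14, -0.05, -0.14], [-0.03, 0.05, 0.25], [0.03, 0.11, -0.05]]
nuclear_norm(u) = 1.01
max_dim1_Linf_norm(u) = 0.64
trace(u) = 0.61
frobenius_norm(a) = 3.95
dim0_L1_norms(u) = [0.43, 0.26, 0.94]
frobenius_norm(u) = 0.79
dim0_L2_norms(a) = [2.88, 0.75, 2.59]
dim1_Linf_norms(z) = [0.14, 0.25, 0.11]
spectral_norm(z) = 0.30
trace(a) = -2.82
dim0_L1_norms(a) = [4.01, 0.87, 3.61]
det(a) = -1.17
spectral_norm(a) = 3.63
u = a @ z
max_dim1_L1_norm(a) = 4.9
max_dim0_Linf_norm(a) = 2.74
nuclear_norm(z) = 0.55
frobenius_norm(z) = 0.35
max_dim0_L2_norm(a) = 2.88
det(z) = 0.00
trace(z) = -0.14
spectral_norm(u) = 0.75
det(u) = -0.01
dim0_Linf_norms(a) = [2.74, 0.74, 2.17]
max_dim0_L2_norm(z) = 0.29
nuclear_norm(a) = 5.38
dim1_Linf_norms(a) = [2.74, 2.17, 0.69]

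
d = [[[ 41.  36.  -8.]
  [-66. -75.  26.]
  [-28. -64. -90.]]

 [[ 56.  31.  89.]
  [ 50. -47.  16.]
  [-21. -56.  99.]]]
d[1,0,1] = 31.0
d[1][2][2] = 99.0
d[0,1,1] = -75.0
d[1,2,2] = 99.0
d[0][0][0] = 41.0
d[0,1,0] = -66.0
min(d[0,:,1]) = -75.0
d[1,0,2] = 89.0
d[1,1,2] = 16.0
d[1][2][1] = -56.0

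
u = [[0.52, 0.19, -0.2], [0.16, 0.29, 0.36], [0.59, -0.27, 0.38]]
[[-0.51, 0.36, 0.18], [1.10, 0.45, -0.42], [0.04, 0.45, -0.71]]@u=[[-0.1, -0.04, 0.3], [0.4, 0.45, -0.22], [-0.33, 0.33, -0.12]]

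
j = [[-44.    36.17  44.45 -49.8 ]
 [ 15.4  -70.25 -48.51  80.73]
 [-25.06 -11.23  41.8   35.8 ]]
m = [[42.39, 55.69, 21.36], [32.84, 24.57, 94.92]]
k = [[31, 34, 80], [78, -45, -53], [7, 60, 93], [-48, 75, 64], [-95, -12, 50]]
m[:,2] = [21.36, 94.92]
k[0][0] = 31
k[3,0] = -48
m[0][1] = 55.69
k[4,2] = 50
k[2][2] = 93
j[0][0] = -44.0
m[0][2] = 21.36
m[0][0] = 42.39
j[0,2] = 44.45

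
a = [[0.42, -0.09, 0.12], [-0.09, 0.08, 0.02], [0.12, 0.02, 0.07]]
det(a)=0.000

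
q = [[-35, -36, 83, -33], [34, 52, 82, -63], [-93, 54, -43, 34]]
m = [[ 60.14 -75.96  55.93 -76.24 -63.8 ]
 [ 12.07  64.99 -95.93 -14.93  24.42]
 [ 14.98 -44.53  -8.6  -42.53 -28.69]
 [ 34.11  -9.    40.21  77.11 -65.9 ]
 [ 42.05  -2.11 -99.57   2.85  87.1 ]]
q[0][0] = -35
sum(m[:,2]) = -107.96000000000001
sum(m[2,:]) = -109.37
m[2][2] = -8.6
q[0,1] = -36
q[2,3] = 34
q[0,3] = -33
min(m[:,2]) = -99.57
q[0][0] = -35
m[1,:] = [12.07, 64.99, -95.93, -14.93, 24.42]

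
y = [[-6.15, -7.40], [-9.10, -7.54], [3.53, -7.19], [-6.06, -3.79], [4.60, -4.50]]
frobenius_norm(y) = 19.72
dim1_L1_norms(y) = [13.55, 16.64, 10.72, 9.85, 9.1]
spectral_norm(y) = 16.90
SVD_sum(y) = [[-6.66,  -6.91],[-8.14,  -8.46],[-1.89,  -1.97],[-4.81,  -5.00],[-0.04,  -0.04]] + [[0.51,-0.49], [-0.96,0.92], [5.42,-5.22], [-1.25,1.21], [4.64,-4.46]]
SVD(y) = [[-0.57,-0.07],  [-0.69,0.13],  [-0.16,-0.74],  [-0.41,0.17],  [-0.00,-0.63]] @ diag([16.897524033432887, 10.167225852687544]) @ [[0.69, 0.72], [-0.72, 0.69]]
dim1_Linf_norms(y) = [7.4, 9.1, 7.19, 6.06, 4.6]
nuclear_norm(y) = 27.06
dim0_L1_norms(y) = [29.44, 30.42]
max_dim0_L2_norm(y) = 14.07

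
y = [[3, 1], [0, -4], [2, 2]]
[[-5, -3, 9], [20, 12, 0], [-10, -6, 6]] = y @[[0, 0, 3], [-5, -3, 0]]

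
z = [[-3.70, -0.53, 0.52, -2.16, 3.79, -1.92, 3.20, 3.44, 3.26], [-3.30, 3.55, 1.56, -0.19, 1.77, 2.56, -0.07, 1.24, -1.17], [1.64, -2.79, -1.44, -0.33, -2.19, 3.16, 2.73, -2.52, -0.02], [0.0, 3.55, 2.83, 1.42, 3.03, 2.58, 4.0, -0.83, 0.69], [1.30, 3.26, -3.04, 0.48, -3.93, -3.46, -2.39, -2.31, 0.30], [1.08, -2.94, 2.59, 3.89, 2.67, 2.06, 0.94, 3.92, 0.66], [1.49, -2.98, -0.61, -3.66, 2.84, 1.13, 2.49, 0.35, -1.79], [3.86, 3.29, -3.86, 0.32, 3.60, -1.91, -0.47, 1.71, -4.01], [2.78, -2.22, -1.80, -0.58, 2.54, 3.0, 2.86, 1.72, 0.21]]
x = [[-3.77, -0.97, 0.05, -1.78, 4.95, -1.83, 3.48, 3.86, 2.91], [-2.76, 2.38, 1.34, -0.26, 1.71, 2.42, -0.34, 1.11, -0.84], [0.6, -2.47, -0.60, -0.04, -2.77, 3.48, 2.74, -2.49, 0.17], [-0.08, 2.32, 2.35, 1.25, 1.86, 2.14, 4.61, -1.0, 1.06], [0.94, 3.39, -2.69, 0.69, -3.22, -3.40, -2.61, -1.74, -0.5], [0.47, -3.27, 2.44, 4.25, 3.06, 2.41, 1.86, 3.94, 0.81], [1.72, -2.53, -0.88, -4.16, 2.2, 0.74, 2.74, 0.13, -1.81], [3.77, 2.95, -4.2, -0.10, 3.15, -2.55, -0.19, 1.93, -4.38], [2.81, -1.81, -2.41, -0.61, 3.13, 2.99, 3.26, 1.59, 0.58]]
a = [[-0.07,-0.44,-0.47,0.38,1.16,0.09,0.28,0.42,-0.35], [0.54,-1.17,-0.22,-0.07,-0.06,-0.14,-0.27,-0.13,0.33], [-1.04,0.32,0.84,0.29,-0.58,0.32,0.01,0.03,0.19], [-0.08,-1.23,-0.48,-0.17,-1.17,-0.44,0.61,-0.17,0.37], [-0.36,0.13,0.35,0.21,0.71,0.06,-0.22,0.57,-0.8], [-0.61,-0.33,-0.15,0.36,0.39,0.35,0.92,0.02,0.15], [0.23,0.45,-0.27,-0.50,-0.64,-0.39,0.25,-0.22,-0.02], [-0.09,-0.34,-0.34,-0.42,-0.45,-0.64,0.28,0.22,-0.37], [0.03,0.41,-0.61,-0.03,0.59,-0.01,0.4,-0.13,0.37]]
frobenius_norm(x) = 22.06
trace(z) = 2.37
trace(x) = 3.70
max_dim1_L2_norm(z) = 8.75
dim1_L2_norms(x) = [9.04, 5.1, 6.35, 6.62, 7.22, 8.35, 6.61, 8.94, 7.04]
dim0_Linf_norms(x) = [3.77, 3.39, 4.2, 4.25, 4.95, 3.48, 4.61, 3.94, 4.38]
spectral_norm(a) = 2.61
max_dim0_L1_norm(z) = 26.36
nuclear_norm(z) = 55.68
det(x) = -367549.01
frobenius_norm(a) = 4.23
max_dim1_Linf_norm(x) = 4.95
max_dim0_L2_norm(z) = 9.03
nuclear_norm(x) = 55.42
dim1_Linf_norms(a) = [1.16, 1.17, 1.04, 1.23, 0.8, 0.92, 0.64, 0.64, 0.61]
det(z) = -369020.33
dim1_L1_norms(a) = [3.66, 2.93, 3.62, 4.72, 3.41, 3.28, 2.97, 3.15, 2.58]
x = a + z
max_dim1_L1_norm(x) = 23.6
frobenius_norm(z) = 22.10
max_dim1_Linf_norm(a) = 1.23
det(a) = -0.00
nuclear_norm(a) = 9.64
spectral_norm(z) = 13.03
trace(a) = 1.33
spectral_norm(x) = 13.52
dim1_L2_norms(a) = [1.51, 1.39, 1.57, 1.97, 1.35, 1.33, 1.12, 1.14, 1.1]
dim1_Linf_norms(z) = [3.79, 3.55, 3.16, 4.0, 3.93, 3.92, 3.66, 4.01, 3.0]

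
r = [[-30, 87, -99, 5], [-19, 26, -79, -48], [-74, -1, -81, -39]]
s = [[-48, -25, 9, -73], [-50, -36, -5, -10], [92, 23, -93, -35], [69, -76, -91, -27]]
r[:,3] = [5, -48, -39]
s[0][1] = -25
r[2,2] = -81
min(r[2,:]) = -81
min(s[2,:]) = -93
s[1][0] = -50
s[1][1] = -36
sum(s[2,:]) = -13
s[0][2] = 9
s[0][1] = -25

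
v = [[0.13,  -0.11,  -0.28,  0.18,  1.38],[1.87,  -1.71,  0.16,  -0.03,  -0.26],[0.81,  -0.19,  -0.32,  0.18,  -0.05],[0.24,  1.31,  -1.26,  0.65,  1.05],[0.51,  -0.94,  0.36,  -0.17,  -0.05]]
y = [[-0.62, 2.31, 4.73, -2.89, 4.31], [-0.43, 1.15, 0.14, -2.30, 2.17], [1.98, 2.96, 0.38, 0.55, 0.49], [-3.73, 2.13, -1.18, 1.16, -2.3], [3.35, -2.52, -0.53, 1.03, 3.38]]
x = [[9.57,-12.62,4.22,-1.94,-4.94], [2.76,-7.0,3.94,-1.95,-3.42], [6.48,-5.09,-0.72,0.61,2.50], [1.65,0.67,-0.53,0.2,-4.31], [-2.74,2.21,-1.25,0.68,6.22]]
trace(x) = 8.27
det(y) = -721.36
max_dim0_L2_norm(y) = 6.34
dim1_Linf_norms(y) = [4.73, 2.3, 2.96, 3.73, 3.38]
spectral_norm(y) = 8.36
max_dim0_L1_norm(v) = 4.26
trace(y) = 5.45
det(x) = -0.10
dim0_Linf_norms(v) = [1.87, 1.71, 1.26, 0.65, 1.38]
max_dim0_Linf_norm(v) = 1.87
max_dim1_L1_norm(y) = 14.86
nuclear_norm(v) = 6.39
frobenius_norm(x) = 23.12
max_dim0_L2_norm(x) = 15.48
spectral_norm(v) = 3.11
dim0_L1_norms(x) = [23.2, 27.59, 10.66, 5.38, 21.39]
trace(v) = -1.30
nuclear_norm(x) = 34.01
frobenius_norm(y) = 11.69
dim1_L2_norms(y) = [7.42, 3.39, 3.66, 5.15, 5.51]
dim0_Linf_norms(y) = [3.73, 2.96, 4.73, 2.89, 4.31]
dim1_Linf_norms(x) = [12.62, 7.0, 6.48, 4.31, 6.22]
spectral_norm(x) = 21.12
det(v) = 0.00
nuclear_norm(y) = 22.53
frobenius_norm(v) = 3.95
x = y @ v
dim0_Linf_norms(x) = [9.57, 12.62, 4.22, 1.95, 6.22]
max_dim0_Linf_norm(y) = 4.73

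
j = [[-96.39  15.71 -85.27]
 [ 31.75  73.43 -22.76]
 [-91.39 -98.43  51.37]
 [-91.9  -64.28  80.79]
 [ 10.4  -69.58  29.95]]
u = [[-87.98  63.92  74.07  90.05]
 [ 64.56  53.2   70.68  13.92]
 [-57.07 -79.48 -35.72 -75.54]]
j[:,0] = [-96.39, 31.75, -91.39, -91.9, 10.4]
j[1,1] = 73.43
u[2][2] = -35.72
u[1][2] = 70.68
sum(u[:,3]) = 28.429999999999993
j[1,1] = 73.43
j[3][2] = 80.79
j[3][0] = -91.9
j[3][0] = -91.9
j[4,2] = 29.95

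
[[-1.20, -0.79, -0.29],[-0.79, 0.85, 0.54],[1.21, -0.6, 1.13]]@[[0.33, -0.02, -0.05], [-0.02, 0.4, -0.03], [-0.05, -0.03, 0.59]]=[[-0.37,-0.28,-0.09],[-0.3,0.34,0.33],[0.35,-0.3,0.62]]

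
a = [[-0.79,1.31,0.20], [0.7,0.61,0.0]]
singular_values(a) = [1.56, 0.91]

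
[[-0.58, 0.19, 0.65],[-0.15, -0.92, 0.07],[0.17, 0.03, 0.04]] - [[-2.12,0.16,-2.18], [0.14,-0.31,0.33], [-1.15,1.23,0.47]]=[[1.54, 0.03, 2.83], [-0.29, -0.61, -0.26], [1.32, -1.20, -0.43]]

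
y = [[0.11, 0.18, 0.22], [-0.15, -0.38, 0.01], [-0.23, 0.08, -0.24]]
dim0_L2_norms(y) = [0.3, 0.43, 0.33]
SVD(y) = [[0.59, 0.21, 0.78], [-0.74, 0.53, 0.41], [-0.33, -0.82, 0.47]] @ diag([0.4830078575825855, 0.3633245090248492, 0.10723204117861894]) @ [[0.52, 0.75, 0.42], [0.36, -0.63, 0.68], [-0.77, 0.20, 0.6]]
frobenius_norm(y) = 0.61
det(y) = -0.02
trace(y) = -0.51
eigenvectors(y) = [[(-0.7+0j), -0.70-0.00j, (0.05+0j)], [(0.23-0.17j), (0.23+0.17j), -0.82+0.00j], [(0.37-0.54j), (0.37+0.54j), 0.56+0.00j]]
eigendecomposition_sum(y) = [[0.05+0.13j, 0.08+0.03j, 0.11+0.03j],[(-0.05-0.03j), (-0.03+0.01j), -0.05+0.02j],[-0.13-0.03j, -0.07+0.05j, -0.09+0.07j]] + [[0.05-0.13j, 0.08-0.03j, 0.11-0.03j], [(-0.05+0.03j), -0.03-0.01j, -0.05-0.02j], [(-0.13+0.03j), -0.07-0.05j, -0.09-0.07j]] + [[0j, (0.02+0j), -0.01+0.00j], [(-0.05-0j), -0.31-0.00j, (0.1-0j)], [(0.03+0j), (0.21+0j), (-0.07+0j)]]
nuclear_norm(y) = 0.95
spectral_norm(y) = 0.48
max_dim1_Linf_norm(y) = 0.38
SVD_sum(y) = [[0.15, 0.21, 0.12], [-0.19, -0.27, -0.15], [-0.08, -0.12, -0.07]] + [[0.03, -0.05, 0.05], [0.07, -0.12, 0.13], [-0.11, 0.19, -0.20]] + [[-0.06, 0.02, 0.05], [-0.03, 0.01, 0.03], [-0.04, 0.01, 0.03]]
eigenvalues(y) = [(-0.07+0.21j), (-0.07-0.21j), (-0.38+0j)]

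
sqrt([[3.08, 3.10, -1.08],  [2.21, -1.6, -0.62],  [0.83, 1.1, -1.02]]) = [[(1.78+0.24j), (0.9-0.78j), (-0.5+0.18j)],  [0.66-0.55j, 0.33+1.37j, -0.18+0.15j],  [0.44-0.11j, (0.22-0.32j), -0.12+0.92j]]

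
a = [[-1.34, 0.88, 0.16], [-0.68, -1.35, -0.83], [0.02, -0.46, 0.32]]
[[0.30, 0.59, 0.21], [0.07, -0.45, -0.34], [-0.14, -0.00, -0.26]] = a@[[-0.15, -0.24, 0.06],[0.15, 0.24, 0.38],[-0.2, 0.35, -0.26]]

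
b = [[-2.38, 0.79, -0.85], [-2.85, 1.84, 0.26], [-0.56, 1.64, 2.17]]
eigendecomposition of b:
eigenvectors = [[0.08, -0.74, -0.41], [-0.42, -0.65, -0.76], [-0.91, 0.18, 0.5]]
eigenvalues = [2.97, -1.48, 0.14]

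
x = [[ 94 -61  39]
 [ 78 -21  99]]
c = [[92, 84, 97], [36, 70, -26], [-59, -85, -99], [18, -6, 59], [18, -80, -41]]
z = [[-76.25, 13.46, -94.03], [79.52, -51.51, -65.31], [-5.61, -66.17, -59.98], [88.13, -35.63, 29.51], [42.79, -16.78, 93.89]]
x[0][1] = -61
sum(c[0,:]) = 273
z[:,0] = [-76.25, 79.52, -5.61, 88.13, 42.79]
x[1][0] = 78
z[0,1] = 13.46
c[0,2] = 97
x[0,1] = -61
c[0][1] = 84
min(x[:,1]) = -61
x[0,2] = 39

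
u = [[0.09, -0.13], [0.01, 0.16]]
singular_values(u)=[0.21, 0.07]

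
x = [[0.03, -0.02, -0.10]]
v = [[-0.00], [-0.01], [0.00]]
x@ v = [[0.00]]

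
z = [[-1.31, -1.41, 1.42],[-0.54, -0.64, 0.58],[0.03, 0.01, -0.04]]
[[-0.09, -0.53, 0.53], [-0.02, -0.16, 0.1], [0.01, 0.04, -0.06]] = z @ [[0.21,0.59,-1.01], [-0.31,-0.89,1.88], [-0.18,-0.71,1.31]]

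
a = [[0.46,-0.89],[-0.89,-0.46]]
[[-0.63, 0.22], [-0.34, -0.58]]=a @ [[0.01, 0.62], [0.71, 0.07]]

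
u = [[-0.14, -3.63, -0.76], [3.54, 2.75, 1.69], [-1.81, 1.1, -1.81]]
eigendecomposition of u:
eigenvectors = [[(0.7+0j), (0.7-0j), (-0.12+0j)],  [(-0.21-0.56j), -0.21+0.56j, -0.26+0.00j],  [(-0.36+0.13j), -0.36-0.13j, (0.96+0j)]]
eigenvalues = [(1.34+2.78j), (1.34-2.78j), (-1.88+0j)]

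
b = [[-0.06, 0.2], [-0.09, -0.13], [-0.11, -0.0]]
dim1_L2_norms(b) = [0.21, 0.16, 0.11]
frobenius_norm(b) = 0.28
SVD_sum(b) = [[-0.00, 0.2],[0.00, -0.13],[-0.00, 0.0]] + [[-0.06, -0.00], [-0.09, -0.0], [-0.11, -0.0]]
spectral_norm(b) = 0.24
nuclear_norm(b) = 0.39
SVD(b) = [[0.84,  0.38], [-0.54,  0.59], [0.0,  0.71]] @ diag([0.23854290769149172, 0.15426367424020615]) @ [[-0.01, 1.0], [-1.00, -0.01]]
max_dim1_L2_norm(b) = 0.21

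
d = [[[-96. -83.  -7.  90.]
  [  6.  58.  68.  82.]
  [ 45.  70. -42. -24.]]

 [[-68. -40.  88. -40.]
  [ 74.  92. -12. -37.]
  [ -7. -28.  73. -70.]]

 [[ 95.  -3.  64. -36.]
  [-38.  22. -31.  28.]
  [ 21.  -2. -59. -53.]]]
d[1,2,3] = -70.0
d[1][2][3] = -70.0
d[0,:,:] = [[-96.0, -83.0, -7.0, 90.0], [6.0, 58.0, 68.0, 82.0], [45.0, 70.0, -42.0, -24.0]]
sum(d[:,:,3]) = -60.0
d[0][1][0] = 6.0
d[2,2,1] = -2.0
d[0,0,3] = 90.0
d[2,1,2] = -31.0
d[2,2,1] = -2.0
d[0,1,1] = 58.0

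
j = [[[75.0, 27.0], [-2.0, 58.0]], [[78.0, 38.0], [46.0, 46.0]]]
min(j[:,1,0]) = -2.0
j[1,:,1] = [38.0, 46.0]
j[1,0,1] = 38.0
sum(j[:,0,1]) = 65.0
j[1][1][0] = 46.0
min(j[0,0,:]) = 27.0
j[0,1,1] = 58.0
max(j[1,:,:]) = 78.0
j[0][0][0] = 75.0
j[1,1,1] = 46.0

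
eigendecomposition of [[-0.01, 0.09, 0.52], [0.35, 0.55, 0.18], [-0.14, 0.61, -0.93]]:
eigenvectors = [[-0.32, -0.86, -0.54], [-0.9, 0.26, 0.03], [-0.30, 0.44, 0.84]]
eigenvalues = [0.74, -0.31, -0.82]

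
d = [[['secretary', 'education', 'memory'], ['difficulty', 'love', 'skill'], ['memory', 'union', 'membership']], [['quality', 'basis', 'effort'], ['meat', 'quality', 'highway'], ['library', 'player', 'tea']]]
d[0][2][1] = 'union'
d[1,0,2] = 'effort'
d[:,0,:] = [['secretary', 'education', 'memory'], ['quality', 'basis', 'effort']]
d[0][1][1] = 'love'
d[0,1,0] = 'difficulty'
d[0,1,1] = 'love'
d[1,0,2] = 'effort'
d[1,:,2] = ['effort', 'highway', 'tea']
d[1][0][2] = 'effort'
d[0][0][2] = 'memory'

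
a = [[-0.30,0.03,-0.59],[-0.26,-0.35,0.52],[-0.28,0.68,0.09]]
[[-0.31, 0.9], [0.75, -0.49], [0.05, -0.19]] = a @ [[-0.71, -0.42],[-0.33, -0.27],[0.87, -1.33]]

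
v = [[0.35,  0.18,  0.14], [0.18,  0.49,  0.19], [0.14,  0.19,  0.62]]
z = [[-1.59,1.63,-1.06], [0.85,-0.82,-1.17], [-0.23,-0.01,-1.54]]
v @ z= [[-0.44,  0.42,  -0.80], [0.09,  -0.11,  -1.06], [-0.20,  0.07,  -1.33]]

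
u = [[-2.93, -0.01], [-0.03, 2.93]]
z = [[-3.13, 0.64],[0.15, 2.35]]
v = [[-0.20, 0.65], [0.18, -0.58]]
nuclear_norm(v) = 0.91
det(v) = -0.00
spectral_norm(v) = 0.91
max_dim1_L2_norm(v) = 0.68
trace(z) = -0.78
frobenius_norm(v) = 0.91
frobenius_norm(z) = 3.97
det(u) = -8.59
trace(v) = -0.78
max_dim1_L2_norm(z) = 3.19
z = u + v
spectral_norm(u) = 2.94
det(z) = -7.45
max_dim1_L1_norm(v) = 0.85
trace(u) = 0.00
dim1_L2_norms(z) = [3.19, 2.35]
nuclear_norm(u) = 5.86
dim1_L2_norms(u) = [2.93, 2.93]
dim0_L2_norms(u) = [2.93, 2.93]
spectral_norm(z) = 3.23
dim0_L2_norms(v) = [0.27, 0.87]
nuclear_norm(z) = 5.54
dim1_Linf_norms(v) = [0.65, 0.58]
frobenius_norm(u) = 4.14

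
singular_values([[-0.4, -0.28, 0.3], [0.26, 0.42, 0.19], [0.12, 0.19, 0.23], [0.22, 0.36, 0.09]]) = [0.83, 0.45, 0.06]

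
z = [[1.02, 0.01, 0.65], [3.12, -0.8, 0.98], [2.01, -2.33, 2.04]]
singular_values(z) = [4.88, 1.56, 0.4]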